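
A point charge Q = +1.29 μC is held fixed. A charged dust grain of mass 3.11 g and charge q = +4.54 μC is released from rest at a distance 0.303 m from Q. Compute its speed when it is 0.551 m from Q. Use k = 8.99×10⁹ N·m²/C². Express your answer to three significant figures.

Only the electrostatic force acts, so mechanical energy is conserved: ½mv² = U₁ − U₂ = kQq(1/r₁ − 1/r₂).
U₁ − U₂ = (8.99×10⁹ N·m²/C²)(1.29×10⁻⁶ C)(4.54×10⁻⁶ C)(1/0.303 − 1/0.551) = 0.0782 J.
v = √(2·0.0782/3.11×10⁻³) = 7.09 m/s.

7.09 m/s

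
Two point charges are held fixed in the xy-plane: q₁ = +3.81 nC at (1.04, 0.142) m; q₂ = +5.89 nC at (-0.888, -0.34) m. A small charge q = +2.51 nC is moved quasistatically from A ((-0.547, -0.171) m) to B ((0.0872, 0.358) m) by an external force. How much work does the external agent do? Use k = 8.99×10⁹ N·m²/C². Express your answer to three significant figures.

For quasistatic motion the external work equals the change in potential energy: W_ext = qΔV = q(V_B − V_A).
At A: distances to the source charges are 1.62 m, 0.381 m; V_A = Σ kqᵢ/rᵢ = 160 V.
At B: distances to the source charges are 0.977 m, 1.20 m; V_B = Σ kqᵢ/rᵢ = 79.2 V.
ΔV = V_B − V_A = -81.1 V.
W_ext = qΔV = (2.51×10⁻⁹ C)(-81.1 V) = -2.04×10⁻⁷ J.

-2.04×10⁻⁷ J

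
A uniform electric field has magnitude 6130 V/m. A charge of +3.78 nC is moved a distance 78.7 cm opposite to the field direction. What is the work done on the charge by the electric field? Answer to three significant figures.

-1.82×10⁻⁵ J

The potential change for a displacement 78.7 cm opposite to the field direction is ΔV = +Ed = 4820 V.
W_field = −qΔV = -1.82×10⁻⁵ J.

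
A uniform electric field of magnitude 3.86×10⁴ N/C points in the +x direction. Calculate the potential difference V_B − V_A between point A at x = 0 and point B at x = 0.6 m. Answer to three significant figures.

-2.32×10⁴ V

In a uniform field, potential decreases in the direction of E: V_B − V_A = −E·Δx.
V_B − V_A = −(3.86×10⁴ V/m)(0.600 m) = -2.32×10⁴ V.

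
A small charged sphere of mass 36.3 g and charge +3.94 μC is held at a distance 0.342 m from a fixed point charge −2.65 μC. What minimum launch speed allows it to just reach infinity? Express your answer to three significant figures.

To just escape, total mechanical energy must reach zero at infinity: ½mv²_min + U = 0, so ½mv²_min = −U = |kQq|/r.
|U| = |kQq|/r = (8.99×10⁹ N·m²/C²)(2.65×10⁻⁶)(3.94×10⁻⁶)/(0.342) = 0.274 J.
v_min = √(2|U|/m) = √(2·0.274/0.0363) = 3.89 m/s.

3.89 m/s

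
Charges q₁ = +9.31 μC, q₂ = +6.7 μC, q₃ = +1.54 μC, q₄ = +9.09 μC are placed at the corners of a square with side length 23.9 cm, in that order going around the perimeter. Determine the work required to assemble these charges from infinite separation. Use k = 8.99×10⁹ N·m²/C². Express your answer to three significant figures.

8.45 J

The assembly work is the sum of pairwise potential energies, U = Σ_{i<j} kqᵢqⱼ/rᵢⱼ.
The four side pairs have separation 0.239 m and the two diagonal pairs 0.338 m.
Summing all 6 pair terms gives U = 8.45 J.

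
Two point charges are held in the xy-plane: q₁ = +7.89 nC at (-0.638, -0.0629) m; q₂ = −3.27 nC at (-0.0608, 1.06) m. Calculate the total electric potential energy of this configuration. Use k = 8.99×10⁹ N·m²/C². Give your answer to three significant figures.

The assembly work is the sum of pairwise potential energies, U = Σ_{i<j} kqᵢqⱼ/rᵢⱼ.
Pair separations: r₁₂ = 1.26 m.
U = (-1.84×10⁻⁷) = -1.84×10⁻⁷ J.

-1.84×10⁻⁷ J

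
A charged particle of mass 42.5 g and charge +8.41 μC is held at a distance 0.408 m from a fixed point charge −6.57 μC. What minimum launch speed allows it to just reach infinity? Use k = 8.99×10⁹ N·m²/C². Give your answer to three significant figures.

7.57 m/s

To just escape, total mechanical energy must reach zero at infinity: ½mv²_min + U = 0, so ½mv²_min = −U = |kQq|/r.
|U| = |kQq|/r = (8.99×10⁹ N·m²/C²)(6.57×10⁻⁶)(8.41×10⁻⁶)/(0.408) = 1.22 J.
v_min = √(2|U|/m) = √(2·1.22/0.0425) = 7.57 m/s.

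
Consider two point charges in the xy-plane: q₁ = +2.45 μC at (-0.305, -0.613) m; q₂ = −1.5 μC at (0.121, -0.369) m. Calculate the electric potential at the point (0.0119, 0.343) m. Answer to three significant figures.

3150 V

Electric potential is a scalar, so the contributions from each charge add algebraically: V = Σ kqᵢ/rᵢ.
Distances from the field point to each charge: r₁ = 1.01 m, r₂ = 0.720 m.
V = k[(2.45×10⁻⁶)/(1.01) + (-1.50×10⁻⁶)/(0.720)] = 3150 V.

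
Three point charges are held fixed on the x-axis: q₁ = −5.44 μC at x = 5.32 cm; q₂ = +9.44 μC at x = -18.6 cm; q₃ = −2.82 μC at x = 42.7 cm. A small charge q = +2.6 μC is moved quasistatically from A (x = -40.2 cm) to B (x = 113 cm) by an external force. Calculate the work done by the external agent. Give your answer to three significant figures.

For quasistatic motion the external work equals the change in potential energy: W_ext = qΔV = q(V_B − V_A).
At A: distances to the source charges are 0.455 m, 0.216 m, 0.829 m; V_A = Σ kqᵢ/rᵢ = 2.55×10⁵ V.
At B: distances to the source charges are 1.08 m, 1.32 m, 0.703 m; V_B = Σ kqᵢ/rᵢ = -1.70×10⁴ V.
ΔV = V_B − V_A = -2.72×10⁵ V.
W_ext = qΔV = (2.60×10⁻⁶ C)(-2.72×10⁵ V) = -0.707 J.

-0.707 J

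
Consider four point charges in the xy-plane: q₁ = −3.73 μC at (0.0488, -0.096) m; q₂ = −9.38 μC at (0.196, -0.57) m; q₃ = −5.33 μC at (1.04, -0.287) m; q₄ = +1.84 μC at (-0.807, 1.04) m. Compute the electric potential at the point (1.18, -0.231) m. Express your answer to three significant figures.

The total potential is the scalar sum of each charge's contribution, V = Σ kqᵢ/rᵢ.
Distances from the field point to each charge: r₁ = 1.14 m, r₂ = 1.04 m, r₃ = 0.151 m, r₄ = 2.36 m.
V = k[(-3.73×10⁻⁶)/(1.14) + (-9.38×10⁻⁶)/(1.04) + (-5.33×10⁻⁶)/(0.151) + (1.84×10⁻⁶)/(2.36)] = -4.21×10⁵ V.

-4.21×10⁵ V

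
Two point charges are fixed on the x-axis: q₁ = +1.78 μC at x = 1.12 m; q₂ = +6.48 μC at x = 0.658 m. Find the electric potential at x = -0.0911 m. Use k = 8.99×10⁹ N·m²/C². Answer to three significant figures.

The total potential is the scalar sum of each charge's contribution, V = Σ kqᵢ/rᵢ.
Distances from the field point to each charge: r₁ = 1.21 m, r₂ = 0.749 m.
V = k[(1.78×10⁻⁶)/(1.21) + (6.48×10⁻⁶)/(0.749)] = 9.10×10⁴ V.

9.10×10⁴ V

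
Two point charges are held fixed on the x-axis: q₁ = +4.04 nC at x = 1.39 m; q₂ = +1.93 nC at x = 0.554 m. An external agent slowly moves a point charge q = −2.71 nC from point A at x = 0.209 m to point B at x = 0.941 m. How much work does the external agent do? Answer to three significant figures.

For quasistatic motion the external work equals the change in potential energy: W_ext = qΔV = q(V_B − V_A).
At A: distances to the source charges are 1.18 m, 0.345 m; V_A = Σ kqᵢ/rᵢ = 81.0 V.
At B: distances to the source charges are 0.449 m, 0.387 m; V_B = Σ kqᵢ/rᵢ = 126 V.
ΔV = V_B − V_A = 44.7 V.
W_ext = qΔV = (-2.71×10⁻⁹ C)(44.7 V) = -1.21×10⁻⁷ J.

-1.21×10⁻⁷ J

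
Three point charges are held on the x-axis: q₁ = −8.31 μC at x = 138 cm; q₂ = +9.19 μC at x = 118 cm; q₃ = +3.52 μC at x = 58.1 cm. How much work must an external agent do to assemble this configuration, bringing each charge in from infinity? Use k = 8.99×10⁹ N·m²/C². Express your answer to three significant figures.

-3.28 J

The assembly work is the sum of pairwise potential energies, U = Σ_{i<j} kqᵢqⱼ/rᵢⱼ.
Pair separations: r₁₂ = 0.200 m, r₁₃ = 0.799 m, r₂₃ = 0.599 m.
U = (-3.43) + (-0.329) + (0.486) = -3.28 J.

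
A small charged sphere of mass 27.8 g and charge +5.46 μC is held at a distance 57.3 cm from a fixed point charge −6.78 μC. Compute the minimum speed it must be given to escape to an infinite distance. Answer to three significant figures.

6.46 m/s

To just escape, total mechanical energy must reach zero at infinity: ½mv²_min + U = 0, so ½mv²_min = −U = |kQq|/r.
|U| = |kQq|/r = (8.99×10⁹ N·m²/C²)(6.78×10⁻⁶)(5.46×10⁻⁶)/(0.573) = 0.581 J.
v_min = √(2|U|/m) = √(2·0.581/0.0278) = 6.46 m/s.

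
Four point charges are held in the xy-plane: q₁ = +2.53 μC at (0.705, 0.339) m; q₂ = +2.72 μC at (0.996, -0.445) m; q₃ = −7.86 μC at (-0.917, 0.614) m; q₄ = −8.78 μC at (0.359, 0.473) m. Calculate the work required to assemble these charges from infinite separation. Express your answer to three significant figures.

-0.370 J

The work to assemble the configuration equals its total potential energy, U = Σ kqᵢqⱼ/rᵢⱼ over all pairs.
Pair separations: r₁₂ = 0.836 m, r₁₃ = 1.65 m, r₁₄ = 0.371 m, r₂₃ = 2.19 m, r₂₄ = 1.12 m, r₃₄ = 1.28 m.
Summing all 6 pair terms gives U = -0.370 J.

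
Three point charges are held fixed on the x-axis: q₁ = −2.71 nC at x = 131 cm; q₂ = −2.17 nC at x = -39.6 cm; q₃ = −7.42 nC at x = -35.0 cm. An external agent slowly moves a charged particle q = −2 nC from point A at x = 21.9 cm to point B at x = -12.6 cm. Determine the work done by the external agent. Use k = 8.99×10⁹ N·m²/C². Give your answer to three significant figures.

For quasistatic motion the external work equals the change in potential energy: W_ext = qΔV = q(V_B − V_A).
At A: distances to the source charges are 1.09 m, 0.615 m, 0.569 m; V_A = Σ kqᵢ/rᵢ = -171 V.
At B: distances to the source charges are 1.44 m, 0.270 m, 0.224 m; V_B = Σ kqᵢ/rᵢ = -387 V.
ΔV = V_B − V_A = -216 V.
W_ext = qΔV = (-2.00×10⁻⁹ C)(-216 V) = 4.31×10⁻⁷ J.

4.31×10⁻⁷ J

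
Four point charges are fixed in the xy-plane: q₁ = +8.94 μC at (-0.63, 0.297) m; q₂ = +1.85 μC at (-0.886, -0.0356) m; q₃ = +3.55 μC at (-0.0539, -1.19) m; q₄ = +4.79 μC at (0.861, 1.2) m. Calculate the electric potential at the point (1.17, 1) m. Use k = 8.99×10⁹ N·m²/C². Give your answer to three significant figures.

1.79×10⁵ V

Electric potential is a scalar, so the contributions from each charge add algebraically: V = Σ kqᵢ/rᵢ.
Distances from the field point to each charge: r₁ = 1.93 m, r₂ = 2.30 m, r₃ = 2.51 m, r₄ = 0.368 m.
V = k[(8.94×10⁻⁶)/(1.93) + (1.85×10⁻⁶)/(2.30) + (3.55×10⁻⁶)/(2.51) + (4.79×10⁻⁶)/(0.368)] = 1.79×10⁵ V.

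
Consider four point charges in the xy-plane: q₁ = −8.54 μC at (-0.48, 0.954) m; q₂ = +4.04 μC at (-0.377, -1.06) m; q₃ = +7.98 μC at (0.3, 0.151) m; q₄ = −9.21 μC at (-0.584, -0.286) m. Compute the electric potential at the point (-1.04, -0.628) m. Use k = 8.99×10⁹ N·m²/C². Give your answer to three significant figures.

The total potential is the scalar sum of each charge's contribution, V = Σ kqᵢ/rᵢ.
Distances from the field point to each charge: r₁ = 1.68 m, r₂ = 0.791 m, r₃ = 1.55 m, r₄ = 0.570 m.
V = k[(-8.54×10⁻⁶)/(1.68) + (4.04×10⁻⁶)/(0.791) + (7.98×10⁻⁶)/(1.55) + (-9.21×10⁻⁶)/(0.570)] = -9.88×10⁴ V.

-9.88×10⁴ V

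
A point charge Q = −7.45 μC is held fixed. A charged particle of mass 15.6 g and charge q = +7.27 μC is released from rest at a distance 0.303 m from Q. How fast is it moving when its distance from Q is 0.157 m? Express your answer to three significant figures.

13.8 m/s

Only the electrostatic force acts, so mechanical energy is conserved: ½mv² = U₁ − U₂ = kQq(1/r₁ − 1/r₂).
U₁ − U₂ = (8.99×10⁹ N·m²/C²)(-7.45×10⁻⁶ C)(7.27×10⁻⁶ C)(1/0.303 − 1/0.157) = 1.49 J.
v = √(2·1.49/0.0156) = 13.8 m/s.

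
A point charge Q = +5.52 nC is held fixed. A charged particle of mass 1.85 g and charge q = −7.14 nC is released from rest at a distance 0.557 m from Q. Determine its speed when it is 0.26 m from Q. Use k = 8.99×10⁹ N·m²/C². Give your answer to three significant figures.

Only the electrostatic force acts, so mechanical energy is conserved: ½mv² = U₁ − U₂ = kQq(1/r₁ − 1/r₂).
U₁ − U₂ = (8.99×10⁹ N·m²/C²)(5.52×10⁻⁹ C)(-7.14×10⁻⁹ C)(1/0.557 − 1/0.260) = 7.27×10⁻⁷ J.
v = √(2·7.27×10⁻⁷/1.85×10⁻³) = 0.0280 m/s.

0.0280 m/s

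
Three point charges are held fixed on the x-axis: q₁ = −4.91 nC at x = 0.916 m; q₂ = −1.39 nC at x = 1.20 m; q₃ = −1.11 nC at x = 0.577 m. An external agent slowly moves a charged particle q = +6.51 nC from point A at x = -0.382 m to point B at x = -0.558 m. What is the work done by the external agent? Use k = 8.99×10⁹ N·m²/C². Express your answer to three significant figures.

4.21×10⁻⁸ J

For quasistatic motion the external work equals the change in potential energy: W_ext = qΔV = q(V_B − V_A).
At A: distances to the source charges are 1.30 m, 1.58 m, 0.959 m; V_A = Σ kqᵢ/rᵢ = -52.3 V.
At B: distances to the source charges are 1.47 m, 1.76 m, 1.14 m; V_B = Σ kqᵢ/rᵢ = -45.8 V.
ΔV = V_B − V_A = 6.46 V.
W_ext = qΔV = (6.51×10⁻⁹ C)(6.46 V) = 4.21×10⁻⁸ J.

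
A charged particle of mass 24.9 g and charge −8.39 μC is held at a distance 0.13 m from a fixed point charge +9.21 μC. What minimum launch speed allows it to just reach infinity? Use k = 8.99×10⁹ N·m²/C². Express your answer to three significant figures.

To just escape, total mechanical energy must reach zero at infinity: ½mv²_min + U = 0, so ½mv²_min = −U = |kQq|/r.
|U| = |kQq|/r = (8.99×10⁹ N·m²/C²)(9.21×10⁻⁶)(8.39×10⁻⁶)/(0.130) = 5.34 J.
v_min = √(2|U|/m) = √(2·5.34/0.0249) = 20.7 m/s.

20.7 m/s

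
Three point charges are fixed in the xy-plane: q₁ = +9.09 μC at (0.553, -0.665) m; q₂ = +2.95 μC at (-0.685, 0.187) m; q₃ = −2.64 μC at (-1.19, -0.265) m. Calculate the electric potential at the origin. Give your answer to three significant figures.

1.12×10⁵ V

Electric potential is a scalar, so the contributions from each charge add algebraically: V = Σ kqᵢ/rᵢ.
Distances from the field point to each charge: r₁ = 0.865 m, r₂ = 0.710 m, r₃ = 1.22 m.
V = k[(9.09×10⁻⁶)/(0.865) + (2.95×10⁻⁶)/(0.710) + (-2.64×10⁻⁶)/(1.22)] = 1.12×10⁵ V.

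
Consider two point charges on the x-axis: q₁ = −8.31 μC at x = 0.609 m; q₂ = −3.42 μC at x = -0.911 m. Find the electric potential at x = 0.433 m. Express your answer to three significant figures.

-4.47×10⁵ V

Electric potential is a scalar, so the contributions from each charge add algebraically: V = Σ kqᵢ/rᵢ.
Distances from the field point to each charge: r₁ = 0.176 m, r₂ = 1.34 m.
V = k[(-8.31×10⁻⁶)/(0.176) + (-3.42×10⁻⁶)/(1.34)] = -4.47×10⁵ V.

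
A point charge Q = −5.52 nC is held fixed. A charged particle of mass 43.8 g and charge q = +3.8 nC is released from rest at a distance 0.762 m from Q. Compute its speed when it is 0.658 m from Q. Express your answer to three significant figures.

Only the electrostatic force acts, so mechanical energy is conserved: ½mv² = U₁ − U₂ = kQq(1/r₁ − 1/r₂).
U₁ − U₂ = (8.99×10⁹ N·m²/C²)(-5.52×10⁻⁹ C)(3.80×10⁻⁹ C)(1/0.762 − 1/0.658) = 3.91×10⁻⁸ J.
v = √(2·3.91×10⁻⁸/0.0438) = 1.34×10⁻³ m/s.

1.34×10⁻³ m/s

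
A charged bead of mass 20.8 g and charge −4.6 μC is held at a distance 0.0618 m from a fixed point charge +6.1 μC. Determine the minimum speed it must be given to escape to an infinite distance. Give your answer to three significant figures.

19.8 m/s

To just escape, total mechanical energy must reach zero at infinity: ½mv²_min + U = 0, so ½mv²_min = −U = |kQq|/r.
|U| = |kQq|/r = (8.99×10⁹ N·m²/C²)(6.10×10⁻⁶)(4.60×10⁻⁶)/(0.0618) = 4.08 J.
v_min = √(2|U|/m) = √(2·4.08/0.0208) = 19.8 m/s.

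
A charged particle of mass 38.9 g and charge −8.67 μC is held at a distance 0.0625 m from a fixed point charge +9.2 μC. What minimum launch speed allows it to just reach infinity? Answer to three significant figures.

To just escape, total mechanical energy must reach zero at infinity: ½mv²_min + U = 0, so ½mv²_min = −U = |kQq|/r.
|U| = |kQq|/r = (8.99×10⁹ N·m²/C²)(9.20×10⁻⁶)(8.67×10⁻⁶)/(0.0625) = 11.5 J.
v_min = √(2|U|/m) = √(2·11.5/0.0389) = 24.3 m/s.

24.3 m/s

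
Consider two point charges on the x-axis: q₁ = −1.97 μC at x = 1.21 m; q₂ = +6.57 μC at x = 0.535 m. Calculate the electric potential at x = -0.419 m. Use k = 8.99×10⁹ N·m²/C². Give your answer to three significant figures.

Electric potential is a scalar, so the contributions from each charge add algebraically: V = Σ kqᵢ/rᵢ.
Distances from the field point to each charge: r₁ = 1.63 m, r₂ = 0.954 m.
V = k[(-1.97×10⁻⁶)/(1.63) + (6.57×10⁻⁶)/(0.954)] = 5.10×10⁴ V.

5.10×10⁴ V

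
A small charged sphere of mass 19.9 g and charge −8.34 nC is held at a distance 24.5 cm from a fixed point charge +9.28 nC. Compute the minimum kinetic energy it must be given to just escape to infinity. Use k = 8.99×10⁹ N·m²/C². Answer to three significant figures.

2.84×10⁻⁶ J

To just escape, total mechanical energy must reach zero at infinity: ½mv²_min + U = 0, so ½mv²_min = −U = |kQq|/r.
|U| = |kQq|/r = (8.99×10⁹ N·m²/C²)(9.28×10⁻⁹)(8.34×10⁻⁹)/(0.245) = 2.84×10⁻⁶ J.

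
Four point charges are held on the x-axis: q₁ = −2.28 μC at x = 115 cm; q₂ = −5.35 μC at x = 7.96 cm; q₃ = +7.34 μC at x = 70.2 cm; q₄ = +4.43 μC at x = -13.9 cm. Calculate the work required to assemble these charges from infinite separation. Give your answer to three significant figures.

The assembly work is the sum of pairwise potential energies, U = Σ_{i<j} kqᵢqⱼ/rᵢⱼ.
Pair separations: r₁₂ = 1.07 m, r₁₃ = 0.448 m, r₁₄ = 1.29 m, r₂₃ = 0.622 m, r₂₄ = 0.219 m, r₃₄ = 0.841 m.
Summing all 6 pair terms gives U = -1.50 J.

-1.50 J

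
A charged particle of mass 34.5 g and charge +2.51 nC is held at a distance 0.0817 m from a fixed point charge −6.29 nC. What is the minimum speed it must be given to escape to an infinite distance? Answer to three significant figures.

To just escape, total mechanical energy must reach zero at infinity: ½mv²_min + U = 0, so ½mv²_min = −U = |kQq|/r.
|U| = |kQq|/r = (8.99×10⁹ N·m²/C²)(6.29×10⁻⁹)(2.51×10⁻⁹)/(0.0817) = 1.74×10⁻⁶ J.
v_min = √(2|U|/m) = √(2·1.74×10⁻⁶/0.0345) = 0.0100 m/s.

0.0100 m/s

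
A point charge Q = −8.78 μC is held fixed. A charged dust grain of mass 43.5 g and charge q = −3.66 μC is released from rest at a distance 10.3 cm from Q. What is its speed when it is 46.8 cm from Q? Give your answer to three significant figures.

Only the electrostatic force acts, so mechanical energy is conserved: ½mv² = U₁ − U₂ = kQq(1/r₁ − 1/r₂).
U₁ − U₂ = (8.99×10⁹ N·m²/C²)(-8.78×10⁻⁶ C)(-3.66×10⁻⁶ C)(1/0.103 − 1/0.468) = 2.19 J.
v = √(2·2.19/0.0435) = 10.0 m/s.

10.0 m/s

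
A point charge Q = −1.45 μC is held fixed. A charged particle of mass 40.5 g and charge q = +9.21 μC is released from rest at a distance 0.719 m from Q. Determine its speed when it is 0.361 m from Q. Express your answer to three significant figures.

Only the electrostatic force acts, so mechanical energy is conserved: ½mv² = U₁ − U₂ = kQq(1/r₁ − 1/r₂).
U₁ − U₂ = (8.99×10⁹ N·m²/C²)(-1.45×10⁻⁶ C)(9.21×10⁻⁶ C)(1/0.719 − 1/0.361) = 0.166 J.
v = √(2·0.166/0.0405) = 2.86 m/s.

2.86 m/s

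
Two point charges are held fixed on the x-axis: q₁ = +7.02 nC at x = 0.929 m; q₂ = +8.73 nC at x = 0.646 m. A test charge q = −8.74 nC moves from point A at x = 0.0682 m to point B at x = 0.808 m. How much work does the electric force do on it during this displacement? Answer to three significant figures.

6.96×10⁻⁶ J

The work done by the electric force is W_field = −ΔU = −q(V_B − V_A) = q(V_A − V_B).
At A: distances to the source charges are 0.861 m, 0.578 m; V_A = Σ kqᵢ/rᵢ = 209 V.
At B: distances to the source charges are 0.121 m, 0.162 m; V_B = Σ kqᵢ/rᵢ = 1010 V.
ΔV = V_B − V_A = 797 V.
W_field = −qΔV = −(-8.74×10⁻⁹ C)(797 V) = 6.96×10⁻⁶ J.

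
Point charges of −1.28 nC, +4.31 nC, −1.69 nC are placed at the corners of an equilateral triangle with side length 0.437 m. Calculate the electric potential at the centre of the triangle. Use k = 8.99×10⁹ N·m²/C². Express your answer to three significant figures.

47.7 V

Electric potential is a scalar, so the contributions from each charge add algebraically: V = Σ kqᵢ/rᵢ.
The distance from each vertex to the centroid is a/√3 = 0.252 m.
V = k[(-1.28×10⁻⁹)/(0.252) + (4.31×10⁻⁹)/(0.252) + (-1.69×10⁻⁹)/(0.252)] = 47.7 V.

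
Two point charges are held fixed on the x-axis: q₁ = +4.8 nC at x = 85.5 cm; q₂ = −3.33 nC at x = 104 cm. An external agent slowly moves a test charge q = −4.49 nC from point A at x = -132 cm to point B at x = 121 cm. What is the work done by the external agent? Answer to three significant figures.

2.77×10⁻⁷ J

For quasistatic motion the external work equals the change in potential energy: W_ext = qΔV = q(V_B − V_A).
At A: distances to the source charges are 2.17 m, 2.36 m; V_A = Σ kqᵢ/rᵢ = 7.15 V.
At B: distances to the source charges are 0.355 m, 0.170 m; V_B = Σ kqᵢ/rᵢ = -54.5 V.
ΔV = V_B − V_A = -61.7 V.
W_ext = qΔV = (-4.49×10⁻⁹ C)(-61.7 V) = 2.77×10⁻⁷ J.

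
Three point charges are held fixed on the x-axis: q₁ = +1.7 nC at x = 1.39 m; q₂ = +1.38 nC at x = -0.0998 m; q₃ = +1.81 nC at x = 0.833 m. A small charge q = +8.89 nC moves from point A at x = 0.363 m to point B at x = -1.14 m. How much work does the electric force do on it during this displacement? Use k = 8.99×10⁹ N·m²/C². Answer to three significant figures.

4.45×10⁻⁷ J

The work done by the electric force is W_field = −ΔU = −q(V_B − V_A) = q(V_A − V_B).
At A: distances to the source charges are 1.03 m, 0.463 m, 0.470 m; V_A = Σ kqᵢ/rᵢ = 76.3 V.
At B: distances to the source charges are 2.53 m, 1.04 m, 1.97 m; V_B = Σ kqᵢ/rᵢ = 26.2 V.
ΔV = V_B − V_A = -50.1 V.
W_field = −qΔV = −(8.89×10⁻⁹ C)(-50.1 V) = 4.45×10⁻⁷ J.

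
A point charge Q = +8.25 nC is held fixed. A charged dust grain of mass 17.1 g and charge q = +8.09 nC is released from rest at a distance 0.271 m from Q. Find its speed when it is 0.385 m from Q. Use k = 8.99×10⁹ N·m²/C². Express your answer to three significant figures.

Only the electrostatic force acts, so mechanical energy is conserved: ½mv² = U₁ − U₂ = kQq(1/r₁ − 1/r₂).
U₁ − U₂ = (8.99×10⁹ N·m²/C²)(8.25×10⁻⁹ C)(8.09×10⁻⁹ C)(1/0.271 − 1/0.385) = 6.56×10⁻⁷ J.
v = √(2·6.56×10⁻⁷/0.0171) = 8.76×10⁻³ m/s.

8.76×10⁻³ m/s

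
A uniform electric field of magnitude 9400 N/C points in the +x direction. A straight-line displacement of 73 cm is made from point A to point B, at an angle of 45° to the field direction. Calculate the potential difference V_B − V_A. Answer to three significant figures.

Only the component of displacement along E changes the potential: ΔV = −E·d·cosθ.
ΔV = −(9400 V/m)(0.730 m)cos45° = -4850 V.

-4850 V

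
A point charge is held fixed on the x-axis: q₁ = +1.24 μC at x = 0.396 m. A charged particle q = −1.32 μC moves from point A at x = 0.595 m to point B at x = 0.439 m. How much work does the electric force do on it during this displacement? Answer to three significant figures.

0.268 J

The work done by the electric force is W_field = −ΔU = −q(V_B − V_A) = q(V_A − V_B).
At A: distance to the source charge is 0.199 m; V_A = kq₁/r = 5.60×10⁴ V.
At B: distance to the source charge is 0.0430 m; V_B = kq₁/r = 2.59×10⁵ V.
ΔV = V_B − V_A = 2.03×10⁵ V.
W_field = −qΔV = −(-1.32×10⁻⁶ C)(2.03×10⁵ V) = 0.268 J.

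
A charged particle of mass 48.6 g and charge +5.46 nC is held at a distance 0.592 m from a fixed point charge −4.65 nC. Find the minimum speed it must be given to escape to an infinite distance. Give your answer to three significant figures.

To just escape, total mechanical energy must reach zero at infinity: ½mv²_min + U = 0, so ½mv²_min = −U = |kQq|/r.
|U| = |kQq|/r = (8.99×10⁹ N·m²/C²)(4.65×10⁻⁹)(5.46×10⁻⁹)/(0.592) = 3.86×10⁻⁷ J.
v_min = √(2|U|/m) = √(2·3.86×10⁻⁷/0.0486) = 3.98×10⁻³ m/s.

3.98×10⁻³ m/s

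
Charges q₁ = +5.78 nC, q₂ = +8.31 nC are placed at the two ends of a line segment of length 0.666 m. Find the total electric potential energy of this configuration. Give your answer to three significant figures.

The work to assemble the configuration equals its total potential energy, U = Σ kqᵢqⱼ/rᵢⱼ over all pairs.
The separation is r = 0.666 m.
U = (6.48×10⁻⁷) = 6.48×10⁻⁷ J.

6.48×10⁻⁷ J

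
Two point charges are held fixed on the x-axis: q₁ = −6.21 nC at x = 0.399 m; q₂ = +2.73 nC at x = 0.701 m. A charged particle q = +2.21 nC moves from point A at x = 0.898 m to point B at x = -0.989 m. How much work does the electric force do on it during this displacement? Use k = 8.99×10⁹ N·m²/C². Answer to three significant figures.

The work done by the electric force is W_field = −ΔU = −q(V_B − V_A) = q(V_A − V_B).
At A: distances to the source charges are 0.499 m, 0.197 m; V_A = Σ kqᵢ/rᵢ = 12.7 V.
At B: distances to the source charges are 1.39 m, 1.69 m; V_B = Σ kqᵢ/rᵢ = -25.7 V.
ΔV = V_B − V_A = -38.4 V.
W_field = −qΔV = −(2.21×10⁻⁹ C)(-38.4 V) = 8.49×10⁻⁸ J.

8.49×10⁻⁸ J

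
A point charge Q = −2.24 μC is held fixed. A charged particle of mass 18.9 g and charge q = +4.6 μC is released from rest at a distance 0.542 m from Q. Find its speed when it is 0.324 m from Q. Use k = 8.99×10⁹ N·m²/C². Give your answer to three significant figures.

3.49 m/s

Only the electrostatic force acts, so mechanical energy is conserved: ½mv² = U₁ − U₂ = kQq(1/r₁ − 1/r₂).
U₁ − U₂ = (8.99×10⁹ N·m²/C²)(-2.24×10⁻⁶ C)(4.60×10⁻⁶ C)(1/0.542 − 1/0.324) = 0.115 J.
v = √(2·0.115/0.0189) = 3.49 m/s.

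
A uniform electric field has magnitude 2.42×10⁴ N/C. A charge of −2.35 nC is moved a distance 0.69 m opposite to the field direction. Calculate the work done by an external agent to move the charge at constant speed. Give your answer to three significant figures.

-3.92×10⁻⁵ J

The potential change for a displacement 0.69 m opposite to the field direction is ΔV = +Ed = 1.67×10⁴ V.
W_ext = qΔV = -3.92×10⁻⁵ J.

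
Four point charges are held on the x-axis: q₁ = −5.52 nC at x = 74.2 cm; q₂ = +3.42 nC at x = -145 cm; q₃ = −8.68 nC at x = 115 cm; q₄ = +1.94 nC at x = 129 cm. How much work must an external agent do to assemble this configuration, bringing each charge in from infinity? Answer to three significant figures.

-3.60×10⁻⁷ J

The work to assemble the configuration equals its total potential energy, U = Σ kqᵢqⱼ/rᵢⱼ over all pairs.
Pair separations: r₁₂ = 2.19 m, r₁₃ = 0.408 m, r₁₄ = 0.548 m, r₂₃ = 2.60 m, r₂₄ = 2.74 m, r₃₄ = 0.140 m.
Summing all 6 pair terms gives U = -3.60×10⁻⁷ J.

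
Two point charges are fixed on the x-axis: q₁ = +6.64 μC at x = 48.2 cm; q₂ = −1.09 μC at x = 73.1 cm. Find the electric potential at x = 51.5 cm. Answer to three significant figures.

The total potential is the scalar sum of each charge's contribution, V = Σ kqᵢ/rᵢ.
Distances from the field point to each charge: r₁ = 0.0330 m, r₂ = 0.216 m.
V = k[(6.64×10⁻⁶)/(0.0330) + (-1.09×10⁻⁶)/(0.216)] = 1.76×10⁶ V.

1.76×10⁶ V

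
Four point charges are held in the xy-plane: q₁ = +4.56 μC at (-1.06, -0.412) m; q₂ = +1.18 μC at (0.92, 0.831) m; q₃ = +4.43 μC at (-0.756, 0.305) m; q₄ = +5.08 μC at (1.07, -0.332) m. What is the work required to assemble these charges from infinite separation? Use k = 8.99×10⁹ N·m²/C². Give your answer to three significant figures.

The work to assemble the configuration equals its total potential energy, U = Σ kqᵢqⱼ/rᵢⱼ over all pairs.
Pair separations: r₁₂ = 2.34 m, r₁₃ = 0.779 m, r₁₄ = 2.13 m, r₂₃ = 1.76 m, r₂₄ = 1.17 m, r₃₄ = 1.93 m.
Summing all 6 pair terms gives U = 0.529 J.

0.529 J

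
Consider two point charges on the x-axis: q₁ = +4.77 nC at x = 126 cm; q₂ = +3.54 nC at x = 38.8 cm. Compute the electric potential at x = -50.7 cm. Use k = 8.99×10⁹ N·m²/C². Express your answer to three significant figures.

The total potential is the scalar sum of each charge's contribution, V = Σ kqᵢ/rᵢ.
Distances from the field point to each charge: r₁ = 1.77 m, r₂ = 0.895 m.
V = k[(4.77×10⁻⁹)/(1.77) + (3.54×10⁻⁹)/(0.895)] = 59.8 V.

59.8 V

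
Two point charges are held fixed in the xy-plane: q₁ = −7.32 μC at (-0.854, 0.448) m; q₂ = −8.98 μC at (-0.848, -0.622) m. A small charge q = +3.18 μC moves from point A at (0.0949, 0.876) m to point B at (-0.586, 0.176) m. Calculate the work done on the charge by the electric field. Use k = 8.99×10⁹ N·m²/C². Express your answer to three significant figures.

The work done by the electric force is W_field = −ΔU = −q(V_B − V_A) = q(V_A − V_B).
At A: distances to the source charges are 1.04 m, 1.77 m; V_A = Σ kqᵢ/rᵢ = -1.09×10⁵ V.
At B: distances to the source charges are 0.382 m, 0.840 m; V_B = Σ kqᵢ/rᵢ = -2.68×10⁵ V.
ΔV = V_B − V_A = -1.60×10⁵ V.
W_field = −qΔV = −(3.18×10⁻⁶ C)(-1.60×10⁵ V) = 0.508 J.

0.508 J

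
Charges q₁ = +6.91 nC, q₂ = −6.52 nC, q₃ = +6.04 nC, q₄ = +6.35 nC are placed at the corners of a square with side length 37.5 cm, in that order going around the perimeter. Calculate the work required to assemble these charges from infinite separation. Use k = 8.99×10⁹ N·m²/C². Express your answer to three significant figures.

-4.71×10⁻⁸ J

The work to assemble the configuration equals its total potential energy, U = Σ kqᵢqⱼ/rᵢⱼ over all pairs.
The four side pairs have separation 0.375 m and the two diagonal pairs 0.530 m.
Summing all 6 pair terms gives U = -4.71×10⁻⁸ J.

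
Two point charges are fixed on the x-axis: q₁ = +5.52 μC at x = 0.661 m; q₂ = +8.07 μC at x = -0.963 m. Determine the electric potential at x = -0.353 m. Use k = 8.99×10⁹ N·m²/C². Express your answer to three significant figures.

Electric potential is a scalar, so the contributions from each charge add algebraically: V = Σ kqᵢ/rᵢ.
Distances from the field point to each charge: r₁ = 1.01 m, r₂ = 0.610 m.
V = k[(5.52×10⁻⁶)/(1.01) + (8.07×10⁻⁶)/(0.610)] = 1.68×10⁵ V.

1.68×10⁵ V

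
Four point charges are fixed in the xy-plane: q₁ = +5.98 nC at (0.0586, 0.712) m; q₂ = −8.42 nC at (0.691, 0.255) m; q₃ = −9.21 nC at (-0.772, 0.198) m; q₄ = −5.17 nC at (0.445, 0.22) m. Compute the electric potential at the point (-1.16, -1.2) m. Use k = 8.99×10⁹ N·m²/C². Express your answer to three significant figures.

-87.2 V

Electric potential is a scalar, so the contributions from each charge add algebraically: V = Σ kqᵢ/rᵢ.
Distances from the field point to each charge: r₁ = 2.27 m, r₂ = 2.35 m, r₃ = 1.45 m, r₄ = 2.14 m.
V = k[(5.98×10⁻⁹)/(2.27) + (-8.42×10⁻⁹)/(2.35) + (-9.21×10⁻⁹)/(1.45) + (-5.17×10⁻⁹)/(2.14)] = -87.2 V.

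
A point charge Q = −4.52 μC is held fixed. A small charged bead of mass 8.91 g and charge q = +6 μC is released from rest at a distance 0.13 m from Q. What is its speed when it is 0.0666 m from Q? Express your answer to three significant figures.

Only the electrostatic force acts, so mechanical energy is conserved: ½mv² = U₁ − U₂ = kQq(1/r₁ − 1/r₂).
U₁ − U₂ = (8.99×10⁹ N·m²/C²)(-4.52×10⁻⁶ C)(6.00×10⁻⁶ C)(1/0.130 − 1/0.0666) = 1.79 J.
v = √(2·1.79/8.91×10⁻³) = 20.0 m/s.

20.0 m/s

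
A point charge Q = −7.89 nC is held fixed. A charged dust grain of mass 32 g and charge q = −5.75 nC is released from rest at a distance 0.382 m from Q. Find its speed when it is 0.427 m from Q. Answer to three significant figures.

Only the electrostatic force acts, so mechanical energy is conserved: ½mv² = U₁ − U₂ = kQq(1/r₁ − 1/r₂).
U₁ − U₂ = (8.99×10⁹ N·m²/C²)(-7.89×10⁻⁹ C)(-5.75×10⁻⁹ C)(1/0.382 − 1/0.427) = 1.13×10⁻⁷ J.
v = √(2·1.13×10⁻⁷/0.0320) = 2.65×10⁻³ m/s.

2.65×10⁻³ m/s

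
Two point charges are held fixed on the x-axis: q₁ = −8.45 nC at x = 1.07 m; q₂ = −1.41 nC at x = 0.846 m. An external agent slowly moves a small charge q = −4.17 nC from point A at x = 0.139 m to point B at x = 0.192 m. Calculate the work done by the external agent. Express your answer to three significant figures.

For quasistatic motion the external work equals the change in potential energy: W_ext = qΔV = q(V_B − V_A).
At A: distances to the source charges are 0.931 m, 0.707 m; V_A = Σ kqᵢ/rᵢ = -99.5 V.
At B: distances to the source charges are 0.878 m, 0.654 m; V_B = Σ kqᵢ/rᵢ = -106 V.
ΔV = V_B − V_A = -6.38 V.
W_ext = qΔV = (-4.17×10⁻⁹ C)(-6.38 V) = 2.66×10⁻⁸ J.

2.66×10⁻⁸ J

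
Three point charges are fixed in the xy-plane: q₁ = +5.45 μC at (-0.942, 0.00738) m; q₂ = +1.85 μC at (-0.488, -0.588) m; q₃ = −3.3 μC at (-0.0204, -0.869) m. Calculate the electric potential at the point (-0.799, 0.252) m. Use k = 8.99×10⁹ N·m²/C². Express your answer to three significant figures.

1.70×10⁵ V

The total potential is the scalar sum of each charge's contribution, V = Σ kqᵢ/rᵢ.
Distances from the field point to each charge: r₁ = 0.283 m, r₂ = 0.896 m, r₃ = 1.36 m.
V = k[(5.45×10⁻⁶)/(0.283) + (1.85×10⁻⁶)/(0.896) + (-3.30×10⁻⁶)/(1.36)] = 1.70×10⁵ V.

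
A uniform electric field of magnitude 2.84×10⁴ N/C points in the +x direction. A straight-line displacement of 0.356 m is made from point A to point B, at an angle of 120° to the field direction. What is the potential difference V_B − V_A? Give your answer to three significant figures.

5060 V

Only the component of displacement along E changes the potential: ΔV = −E·d·cosθ.
ΔV = −(2.84×10⁴ V/m)(0.356 m)cos120° = 5060 V.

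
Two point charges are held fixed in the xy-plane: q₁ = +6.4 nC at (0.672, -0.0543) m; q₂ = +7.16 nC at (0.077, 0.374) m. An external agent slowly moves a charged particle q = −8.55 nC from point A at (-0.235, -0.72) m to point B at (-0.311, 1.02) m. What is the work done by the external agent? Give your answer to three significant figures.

For quasistatic motion the external work equals the change in potential energy: W_ext = qΔV = q(V_B − V_A).
At A: distances to the source charges are 1.13 m, 1.14 m; V_A = Σ kqᵢ/rᵢ = 108 V.
At B: distances to the source charges are 1.46 m, 0.754 m; V_B = Σ kqᵢ/rᵢ = 125 V.
ΔV = V_B − V_A = 17.2 V.
W_ext = qΔV = (-8.55×10⁻⁹ C)(17.2 V) = -1.47×10⁻⁷ J.

-1.47×10⁻⁷ J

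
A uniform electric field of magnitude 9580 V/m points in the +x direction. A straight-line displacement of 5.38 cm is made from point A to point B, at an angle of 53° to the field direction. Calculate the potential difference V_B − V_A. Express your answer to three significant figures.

Only the component of displacement along E changes the potential: ΔV = −E·d·cosθ.
ΔV = −(9580 V/m)(0.0538 m)cos53° = -310 V.

-310 V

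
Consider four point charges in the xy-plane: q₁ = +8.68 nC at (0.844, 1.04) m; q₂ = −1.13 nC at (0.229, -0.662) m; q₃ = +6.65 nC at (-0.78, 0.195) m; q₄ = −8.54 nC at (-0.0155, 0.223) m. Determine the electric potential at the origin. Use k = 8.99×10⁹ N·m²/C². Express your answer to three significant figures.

-225 V

The total potential is the scalar sum of each charge's contribution, V = Σ kqᵢ/rᵢ.
Distances from the field point to each charge: r₁ = 1.34 m, r₂ = 0.700 m, r₃ = 0.804 m, r₄ = 0.224 m.
V = k[(8.68×10⁻⁹)/(1.34) + (-1.13×10⁻⁹)/(0.700) + (6.65×10⁻⁹)/(0.804) + (-8.54×10⁻⁹)/(0.224)] = -225 V.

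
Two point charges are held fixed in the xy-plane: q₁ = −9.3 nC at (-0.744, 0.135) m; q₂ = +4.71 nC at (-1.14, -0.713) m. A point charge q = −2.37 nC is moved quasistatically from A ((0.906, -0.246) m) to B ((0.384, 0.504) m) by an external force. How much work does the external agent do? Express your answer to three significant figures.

4.63×10⁻⁸ J

For quasistatic motion the external work equals the change in potential energy: W_ext = qΔV = q(V_B − V_A).
At A: distances to the source charges are 1.69 m, 2.10 m; V_A = Σ kqᵢ/rᵢ = -29.2 V.
At B: distances to the source charges are 1.19 m, 1.95 m; V_B = Σ kqᵢ/rᵢ = -48.7 V.
ΔV = V_B − V_A = -19.5 V.
W_ext = qΔV = (-2.37×10⁻⁹ C)(-19.5 V) = 4.63×10⁻⁸ J.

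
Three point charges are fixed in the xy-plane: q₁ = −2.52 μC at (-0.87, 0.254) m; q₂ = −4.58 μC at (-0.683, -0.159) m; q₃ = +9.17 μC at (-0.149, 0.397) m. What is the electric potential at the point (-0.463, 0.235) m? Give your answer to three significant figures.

Electric potential is a scalar, so the contributions from each charge add algebraically: V = Σ kqᵢ/rᵢ.
Distances from the field point to each charge: r₁ = 0.407 m, r₂ = 0.451 m, r₃ = 0.353 m.
V = k[(-2.52×10⁻⁶)/(0.407) + (-4.58×10⁻⁶)/(0.451) + (9.17×10⁻⁶)/(0.353)] = 8.65×10⁴ V.

8.65×10⁴ V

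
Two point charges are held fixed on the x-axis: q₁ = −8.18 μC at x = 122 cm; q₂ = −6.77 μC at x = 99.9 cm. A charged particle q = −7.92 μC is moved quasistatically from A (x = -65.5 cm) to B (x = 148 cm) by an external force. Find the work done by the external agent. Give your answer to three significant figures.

2.64 J

For quasistatic motion the external work equals the change in potential energy: W_ext = qΔV = q(V_B − V_A).
At A: distances to the source charges are 1.88 m, 1.65 m; V_A = Σ kqᵢ/rᵢ = -7.60×10⁴ V.
At B: distances to the source charges are 0.260 m, 0.481 m; V_B = Σ kqᵢ/rᵢ = -4.09×10⁵ V.
ΔV = V_B − V_A = -3.33×10⁵ V.
W_ext = qΔV = (-7.92×10⁻⁶ C)(-3.33×10⁵ V) = 2.64 J.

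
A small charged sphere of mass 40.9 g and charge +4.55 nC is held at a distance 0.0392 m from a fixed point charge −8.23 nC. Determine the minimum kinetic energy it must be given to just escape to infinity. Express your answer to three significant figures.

8.59×10⁻⁶ J

To just escape, total mechanical energy must reach zero at infinity: ½mv²_min + U = 0, so ½mv²_min = −U = |kQq|/r.
|U| = |kQq|/r = (8.99×10⁹ N·m²/C²)(8.23×10⁻⁹)(4.55×10⁻⁹)/(0.0392) = 8.59×10⁻⁶ J.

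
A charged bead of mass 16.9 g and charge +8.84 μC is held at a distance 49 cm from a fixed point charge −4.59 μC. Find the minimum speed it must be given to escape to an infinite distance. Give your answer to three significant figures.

To just escape, total mechanical energy must reach zero at infinity: ½mv²_min + U = 0, so ½mv²_min = −U = |kQq|/r.
|U| = |kQq|/r = (8.99×10⁹ N·m²/C²)(4.59×10⁻⁶)(8.84×10⁻⁶)/(0.490) = 0.744 J.
v_min = √(2|U|/m) = √(2·0.744/0.0169) = 9.39 m/s.

9.39 m/s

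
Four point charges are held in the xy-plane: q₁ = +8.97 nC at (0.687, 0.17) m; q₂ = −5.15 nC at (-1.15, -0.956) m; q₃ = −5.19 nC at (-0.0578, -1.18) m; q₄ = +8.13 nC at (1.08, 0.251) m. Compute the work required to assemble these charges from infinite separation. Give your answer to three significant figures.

The assembly work is the sum of pairwise potential energies, U = Σ_{i<j} kqᵢqⱼ/rᵢⱼ.
Pair separations: r₁₂ = 2.15 m, r₁₃ = 1.54 m, r₁₄ = 0.401 m, r₂₃ = 1.11 m, r₂₄ = 2.54 m, r₃₄ = 1.83 m.
Summing all 6 pair terms gives U = 1.03×10⁻⁶ J.

1.03×10⁻⁶ J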